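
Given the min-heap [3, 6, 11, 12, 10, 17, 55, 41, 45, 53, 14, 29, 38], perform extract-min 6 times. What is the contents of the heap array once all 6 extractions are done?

extract-min #1 returns 3:
  remove root 3; move last element 38 to root → [38, 6, 11, 12, 10, 17, 55, 41, 45, 53, 14, 29]
  38 vs smaller child 6 at index 1, swap → [6, 38, 11, 12, 10, 17, 55, 41, 45, 53, 14, 29]
  38 vs smaller child 10 at index 4, swap → [6, 10, 11, 12, 38, 17, 55, 41, 45, 53, 14, 29]
  38 vs smaller child 14 at index 10, swap → [6, 10, 11, 12, 14, 17, 55, 41, 45, 53, 38, 29]
extract-min #2 returns 6:
  remove root 6; move last element 29 to root → [29, 10, 11, 12, 14, 17, 55, 41, 45, 53, 38]
  29 vs smaller child 10 at index 1, swap → [10, 29, 11, 12, 14, 17, 55, 41, 45, 53, 38]
  29 vs smaller child 12 at index 3, swap → [10, 12, 11, 29, 14, 17, 55, 41, 45, 53, 38]
extract-min #3 returns 10:
  remove root 10; move last element 38 to root → [38, 12, 11, 29, 14, 17, 55, 41, 45, 53]
  38 vs smaller child 11 at index 2, swap → [11, 12, 38, 29, 14, 17, 55, 41, 45, 53]
  38 vs smaller child 17 at index 5, swap → [11, 12, 17, 29, 14, 38, 55, 41, 45, 53]
extract-min #4 returns 11:
  remove root 11; move last element 53 to root → [53, 12, 17, 29, 14, 38, 55, 41, 45]
  53 vs smaller child 12 at index 1, swap → [12, 53, 17, 29, 14, 38, 55, 41, 45]
  53 vs smaller child 14 at index 4, swap → [12, 14, 17, 29, 53, 38, 55, 41, 45]
extract-min #5 returns 12:
  remove root 12; move last element 45 to root → [45, 14, 17, 29, 53, 38, 55, 41]
  45 vs smaller child 14 at index 1, swap → [14, 45, 17, 29, 53, 38, 55, 41]
  45 vs smaller child 29 at index 3, swap → [14, 29, 17, 45, 53, 38, 55, 41]
  45 vs only child 41 at index 7, swap → [14, 29, 17, 41, 53, 38, 55, 45]
extract-min #6 returns 14:
  remove root 14; move last element 45 to root → [45, 29, 17, 41, 53, 38, 55]
  45 vs smaller child 17 at index 2, swap → [17, 29, 45, 41, 53, 38, 55]
  45 vs smaller child 38 at index 5, swap → [17, 29, 38, 41, 53, 45, 55]

[17, 29, 38, 41, 53, 45, 55]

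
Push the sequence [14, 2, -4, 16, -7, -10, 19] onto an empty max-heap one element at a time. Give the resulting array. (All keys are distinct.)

[19, 14, 16, 2, -7, -10, -4]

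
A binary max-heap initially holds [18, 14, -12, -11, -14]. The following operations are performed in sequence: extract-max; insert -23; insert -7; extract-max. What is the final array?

extract-max → returns 18:
  remove root 18; move last element -14 to root → [-14, 14, -12, -11]
  -14 vs larger child 14 at index 1, swap → [14, -14, -12, -11]
  -14 vs only child -11 at index 3, swap → [14, -11, -12, -14]
insert -23:
  append -23 at index 4 → [14, -11, -12, -14, -23] (no swap needed)
insert -7:
  append -7 at index 5 → [14, -11, -12, -14, -23, -7]
  -7 > parent -12 at index 2, swap → [14, -11, -7, -14, -23, -12]
extract-max → returns 14:
  remove root 14; move last element -12 to root → [-12, -11, -7, -14, -23]
  -12 vs larger child -7 at index 2, swap → [-7, -11, -12, -14, -23]

[-7, -11, -12, -14, -23]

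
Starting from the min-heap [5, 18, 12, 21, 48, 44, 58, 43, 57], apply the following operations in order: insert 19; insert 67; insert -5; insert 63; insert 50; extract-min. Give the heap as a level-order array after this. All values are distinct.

[5, 18, 12, 21, 19, 44, 50, 43, 57, 48, 67, 58, 63]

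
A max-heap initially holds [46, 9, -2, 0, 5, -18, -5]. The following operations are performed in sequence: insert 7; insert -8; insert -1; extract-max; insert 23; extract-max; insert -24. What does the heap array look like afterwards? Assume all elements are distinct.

[9, 7, -2, 0, 5, -18, -5, -1, -8, -24]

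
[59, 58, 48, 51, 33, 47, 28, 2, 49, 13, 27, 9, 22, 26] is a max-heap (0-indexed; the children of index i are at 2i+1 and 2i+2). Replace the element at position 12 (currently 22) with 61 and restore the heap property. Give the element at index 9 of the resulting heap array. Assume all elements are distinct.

set index 12 from 22 to 61 → [59, 58, 48, 51, 33, 47, 28, 2, 49, 13, 27, 9, 61, 26]
61 > parent 47 at index 5, swap → [59, 58, 48, 51, 33, 61, 28, 2, 49, 13, 27, 9, 47, 26]
61 > parent 48 at index 2, swap → [59, 58, 61, 51, 33, 48, 28, 2, 49, 13, 27, 9, 47, 26]
61 > parent 59 at index 0, swap → [61, 58, 59, 51, 33, 48, 28, 2, 49, 13, 27, 9, 47, 26]
resulting array: [61, 58, 59, 51, 33, 48, 28, 2, 49, 13, 27, 9, 47, 26]

13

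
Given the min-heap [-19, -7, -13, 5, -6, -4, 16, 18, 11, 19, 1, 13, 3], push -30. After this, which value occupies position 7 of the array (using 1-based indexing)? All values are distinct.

-13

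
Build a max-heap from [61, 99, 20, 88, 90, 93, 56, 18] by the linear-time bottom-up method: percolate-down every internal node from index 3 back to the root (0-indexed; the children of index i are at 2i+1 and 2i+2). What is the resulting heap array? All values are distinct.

[99, 90, 93, 88, 61, 20, 56, 18]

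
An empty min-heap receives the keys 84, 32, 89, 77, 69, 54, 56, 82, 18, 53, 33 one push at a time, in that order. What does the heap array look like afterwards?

[18, 32, 54, 69, 33, 89, 56, 84, 82, 77, 53]

Insert 84:
  append 84 at index 0 → [84] (no swap needed)
Insert 32:
  append 32 at index 1 → [84, 32]
  32 < parent 84 at index 0, swap → [32, 84]
Insert 89:
  append 89 at index 2 → [32, 84, 89] (no swap needed)
Insert 77:
  append 77 at index 3 → [32, 84, 89, 77]
  77 < parent 84 at index 1, swap → [32, 77, 89, 84]
Insert 69:
  append 69 at index 4 → [32, 77, 89, 84, 69]
  69 < parent 77 at index 1, swap → [32, 69, 89, 84, 77]
Insert 54:
  append 54 at index 5 → [32, 69, 89, 84, 77, 54]
  54 < parent 89 at index 2, swap → [32, 69, 54, 84, 77, 89]
Insert 56:
  append 56 at index 6 → [32, 69, 54, 84, 77, 89, 56] (no swap needed)
Insert 82:
  append 82 at index 7 → [32, 69, 54, 84, 77, 89, 56, 82]
  82 < parent 84 at index 3, swap → [32, 69, 54, 82, 77, 89, 56, 84]
Insert 18:
  append 18 at index 8 → [32, 69, 54, 82, 77, 89, 56, 84, 18]
  18 < parent 82 at index 3, swap → [32, 69, 54, 18, 77, 89, 56, 84, 82]
  18 < parent 69 at index 1, swap → [32, 18, 54, 69, 77, 89, 56, 84, 82]
  18 < parent 32 at index 0, swap → [18, 32, 54, 69, 77, 89, 56, 84, 82]
Insert 53:
  append 53 at index 9 → [18, 32, 54, 69, 77, 89, 56, 84, 82, 53]
  53 < parent 77 at index 4, swap → [18, 32, 54, 69, 53, 89, 56, 84, 82, 77]
Insert 33:
  append 33 at index 10 → [18, 32, 54, 69, 53, 89, 56, 84, 82, 77, 33]
  33 < parent 53 at index 4, swap → [18, 32, 54, 69, 33, 89, 56, 84, 82, 77, 53]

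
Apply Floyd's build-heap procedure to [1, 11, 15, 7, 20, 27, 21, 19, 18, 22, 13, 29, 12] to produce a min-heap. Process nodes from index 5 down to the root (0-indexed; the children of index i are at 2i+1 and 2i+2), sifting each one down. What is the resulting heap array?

sift down from index 5:
  27 vs smaller child 12 at index 12, swap → [1, 11, 15, 7, 20, 12, 21, 19, 18, 22, 13, 29, 27]
sift down from index 4:
  20 vs smaller child 13 at index 10, swap → [1, 11, 15, 7, 13, 12, 21, 19, 18, 22, 20, 29, 27]
sift down from index 3: already satisfies heap property
sift down from index 2:
  15 vs smaller child 12 at index 5, swap → [1, 11, 12, 7, 13, 15, 21, 19, 18, 22, 20, 29, 27]
sift down from index 1:
  11 vs smaller child 7 at index 3, swap → [1, 7, 12, 11, 13, 15, 21, 19, 18, 22, 20, 29, 27]
sift down from index 0: already satisfies heap property

[1, 7, 12, 11, 13, 15, 21, 19, 18, 22, 20, 29, 27]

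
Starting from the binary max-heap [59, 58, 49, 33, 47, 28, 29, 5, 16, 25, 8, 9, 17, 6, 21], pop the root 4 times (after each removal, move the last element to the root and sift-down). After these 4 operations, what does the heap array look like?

extract-max #1 returns 59:
  remove root 59; move last element 21 to root → [21, 58, 49, 33, 47, 28, 29, 5, 16, 25, 8, 9, 17, 6]
  21 vs larger child 58 at index 1, swap → [58, 21, 49, 33, 47, 28, 29, 5, 16, 25, 8, 9, 17, 6]
  21 vs larger child 47 at index 4, swap → [58, 47, 49, 33, 21, 28, 29, 5, 16, 25, 8, 9, 17, 6]
  21 vs larger child 25 at index 9, swap → [58, 47, 49, 33, 25, 28, 29, 5, 16, 21, 8, 9, 17, 6]
extract-max #2 returns 58:
  remove root 58; move last element 6 to root → [6, 47, 49, 33, 25, 28, 29, 5, 16, 21, 8, 9, 17]
  6 vs larger child 49 at index 2, swap → [49, 47, 6, 33, 25, 28, 29, 5, 16, 21, 8, 9, 17]
  6 vs larger child 29 at index 6, swap → [49, 47, 29, 33, 25, 28, 6, 5, 16, 21, 8, 9, 17]
extract-max #3 returns 49:
  remove root 49; move last element 17 to root → [17, 47, 29, 33, 25, 28, 6, 5, 16, 21, 8, 9]
  17 vs larger child 47 at index 1, swap → [47, 17, 29, 33, 25, 28, 6, 5, 16, 21, 8, 9]
  17 vs larger child 33 at index 3, swap → [47, 33, 29, 17, 25, 28, 6, 5, 16, 21, 8, 9]
extract-max #4 returns 47:
  remove root 47; move last element 9 to root → [9, 33, 29, 17, 25, 28, 6, 5, 16, 21, 8]
  9 vs larger child 33 at index 1, swap → [33, 9, 29, 17, 25, 28, 6, 5, 16, 21, 8]
  9 vs larger child 25 at index 4, swap → [33, 25, 29, 17, 9, 28, 6, 5, 16, 21, 8]
  9 vs larger child 21 at index 9, swap → [33, 25, 29, 17, 21, 28, 6, 5, 16, 9, 8]

[33, 25, 29, 17, 21, 28, 6, 5, 16, 9, 8]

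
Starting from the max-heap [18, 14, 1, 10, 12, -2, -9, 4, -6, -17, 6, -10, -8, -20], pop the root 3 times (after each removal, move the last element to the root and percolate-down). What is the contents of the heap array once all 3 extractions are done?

[10, 6, 1, 4, -10, -2, -9, -8, -6, -17, -20]

extract-max #1 returns 18:
  remove root 18; move last element -20 to root → [-20, 14, 1, 10, 12, -2, -9, 4, -6, -17, 6, -10, -8]
  -20 vs larger child 14 at index 1, swap → [14, -20, 1, 10, 12, -2, -9, 4, -6, -17, 6, -10, -8]
  -20 vs larger child 12 at index 4, swap → [14, 12, 1, 10, -20, -2, -9, 4, -6, -17, 6, -10, -8]
  -20 vs larger child 6 at index 10, swap → [14, 12, 1, 10, 6, -2, -9, 4, -6, -17, -20, -10, -8]
extract-max #2 returns 14:
  remove root 14; move last element -8 to root → [-8, 12, 1, 10, 6, -2, -9, 4, -6, -17, -20, -10]
  -8 vs larger child 12 at index 1, swap → [12, -8, 1, 10, 6, -2, -9, 4, -6, -17, -20, -10]
  -8 vs larger child 10 at index 3, swap → [12, 10, 1, -8, 6, -2, -9, 4, -6, -17, -20, -10]
  -8 vs larger child 4 at index 7, swap → [12, 10, 1, 4, 6, -2, -9, -8, -6, -17, -20, -10]
extract-max #3 returns 12:
  remove root 12; move last element -10 to root → [-10, 10, 1, 4, 6, -2, -9, -8, -6, -17, -20]
  -10 vs larger child 10 at index 1, swap → [10, -10, 1, 4, 6, -2, -9, -8, -6, -17, -20]
  -10 vs larger child 6 at index 4, swap → [10, 6, 1, 4, -10, -2, -9, -8, -6, -17, -20]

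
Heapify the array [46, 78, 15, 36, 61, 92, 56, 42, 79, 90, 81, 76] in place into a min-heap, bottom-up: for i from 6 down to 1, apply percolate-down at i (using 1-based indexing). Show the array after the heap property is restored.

[15, 36, 46, 42, 61, 76, 56, 78, 79, 90, 81, 92]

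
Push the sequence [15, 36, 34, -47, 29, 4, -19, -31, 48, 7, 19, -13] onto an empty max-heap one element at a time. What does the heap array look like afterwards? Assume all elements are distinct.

[48, 36, 34, 29, 19, 4, -19, -47, -31, 7, 15, -13]

Insert 15:
  append 15 at index 0 → [15] (no swap needed)
Insert 36:
  append 36 at index 1 → [15, 36]
  36 > parent 15 at index 0, swap → [36, 15]
Insert 34:
  append 34 at index 2 → [36, 15, 34] (no swap needed)
Insert -47:
  append -47 at index 3 → [36, 15, 34, -47] (no swap needed)
Insert 29:
  append 29 at index 4 → [36, 15, 34, -47, 29]
  29 > parent 15 at index 1, swap → [36, 29, 34, -47, 15]
Insert 4:
  append 4 at index 5 → [36, 29, 34, -47, 15, 4] (no swap needed)
Insert -19:
  append -19 at index 6 → [36, 29, 34, -47, 15, 4, -19] (no swap needed)
Insert -31:
  append -31 at index 7 → [36, 29, 34, -47, 15, 4, -19, -31]
  -31 > parent -47 at index 3, swap → [36, 29, 34, -31, 15, 4, -19, -47]
Insert 48:
  append 48 at index 8 → [36, 29, 34, -31, 15, 4, -19, -47, 48]
  48 > parent -31 at index 3, swap → [36, 29, 34, 48, 15, 4, -19, -47, -31]
  48 > parent 29 at index 1, swap → [36, 48, 34, 29, 15, 4, -19, -47, -31]
  48 > parent 36 at index 0, swap → [48, 36, 34, 29, 15, 4, -19, -47, -31]
Insert 7:
  append 7 at index 9 → [48, 36, 34, 29, 15, 4, -19, -47, -31, 7] (no swap needed)
Insert 19:
  append 19 at index 10 → [48, 36, 34, 29, 15, 4, -19, -47, -31, 7, 19]
  19 > parent 15 at index 4, swap → [48, 36, 34, 29, 19, 4, -19, -47, -31, 7, 15]
Insert -13:
  append -13 at index 11 → [48, 36, 34, 29, 19, 4, -19, -47, -31, 7, 15, -13] (no swap needed)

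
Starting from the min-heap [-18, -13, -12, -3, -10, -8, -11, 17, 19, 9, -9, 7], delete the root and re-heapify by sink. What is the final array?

[-13, -10, -12, -3, -9, -8, -11, 17, 19, 9, 7]

remove root -18; move last element 7 to root → [7, -13, -12, -3, -10, -8, -11, 17, 19, 9, -9]
7 vs smaller child -13 at index 1, swap → [-13, 7, -12, -3, -10, -8, -11, 17, 19, 9, -9]
7 vs smaller child -10 at index 4, swap → [-13, -10, -12, -3, 7, -8, -11, 17, 19, 9, -9]
7 vs smaller child -9 at index 10, swap → [-13, -10, -12, -3, -9, -8, -11, 17, 19, 9, 7]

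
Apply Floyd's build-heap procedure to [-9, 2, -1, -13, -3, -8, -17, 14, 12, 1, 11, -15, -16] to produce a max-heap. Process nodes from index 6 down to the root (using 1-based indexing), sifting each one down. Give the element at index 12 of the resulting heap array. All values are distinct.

sift down from index 6: already satisfies heap property
sift down from index 5:
  -3 vs larger child 11 at index 11, swap → [-9, 2, -1, -13, 11, -8, -17, 14, 12, 1, -3, -15, -16]
sift down from index 4:
  -13 vs larger child 14 at index 8, swap → [-9, 2, -1, 14, 11, -8, -17, -13, 12, 1, -3, -15, -16]
sift down from index 3: already satisfies heap property
sift down from index 2:
  2 vs larger child 14 at index 4, swap → [-9, 14, -1, 2, 11, -8, -17, -13, 12, 1, -3, -15, -16]
  2 vs larger child 12 at index 9, swap → [-9, 14, -1, 12, 11, -8, -17, -13, 2, 1, -3, -15, -16]
sift down from index 1:
  -9 vs larger child 14 at index 2, swap → [14, -9, -1, 12, 11, -8, -17, -13, 2, 1, -3, -15, -16]
  -9 vs larger child 12 at index 4, swap → [14, 12, -1, -9, 11, -8, -17, -13, 2, 1, -3, -15, -16]
  -9 vs larger child 2 at index 9, swap → [14, 12, -1, 2, 11, -8, -17, -13, -9, 1, -3, -15, -16]
resulting array: [14, 12, -1, 2, 11, -8, -17, -13, -9, 1, -3, -15, -16]

-15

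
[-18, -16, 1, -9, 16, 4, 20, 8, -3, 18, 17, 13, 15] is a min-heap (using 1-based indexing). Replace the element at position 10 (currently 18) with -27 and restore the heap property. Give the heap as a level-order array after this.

[-27, -18, 1, -9, -16, 4, 20, 8, -3, 16, 17, 13, 15]

set index 10 from 18 to -27 → [-18, -16, 1, -9, 16, 4, 20, 8, -3, -27, 17, 13, 15]
-27 < parent 16 at index 5, swap → [-18, -16, 1, -9, -27, 4, 20, 8, -3, 16, 17, 13, 15]
-27 < parent -16 at index 2, swap → [-18, -27, 1, -9, -16, 4, 20, 8, -3, 16, 17, 13, 15]
-27 < parent -18 at index 1, swap → [-27, -18, 1, -9, -16, 4, 20, 8, -3, 16, 17, 13, 15]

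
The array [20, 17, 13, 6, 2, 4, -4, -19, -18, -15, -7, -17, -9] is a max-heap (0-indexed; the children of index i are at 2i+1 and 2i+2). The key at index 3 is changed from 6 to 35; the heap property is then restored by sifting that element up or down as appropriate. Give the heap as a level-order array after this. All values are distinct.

set index 3 from 6 to 35 → [20, 17, 13, 35, 2, 4, -4, -19, -18, -15, -7, -17, -9]
35 > parent 17 at index 1, swap → [20, 35, 13, 17, 2, 4, -4, -19, -18, -15, -7, -17, -9]
35 > parent 20 at index 0, swap → [35, 20, 13, 17, 2, 4, -4, -19, -18, -15, -7, -17, -9]

[35, 20, 13, 17, 2, 4, -4, -19, -18, -15, -7, -17, -9]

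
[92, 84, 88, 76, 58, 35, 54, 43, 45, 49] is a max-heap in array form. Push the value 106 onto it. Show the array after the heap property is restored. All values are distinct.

append 106 at index 10 → [92, 84, 88, 76, 58, 35, 54, 43, 45, 49, 106]
106 > parent 58 at index 4, swap → [92, 84, 88, 76, 106, 35, 54, 43, 45, 49, 58]
106 > parent 84 at index 1, swap → [92, 106, 88, 76, 84, 35, 54, 43, 45, 49, 58]
106 > parent 92 at index 0, swap → [106, 92, 88, 76, 84, 35, 54, 43, 45, 49, 58]

[106, 92, 88, 76, 84, 35, 54, 43, 45, 49, 58]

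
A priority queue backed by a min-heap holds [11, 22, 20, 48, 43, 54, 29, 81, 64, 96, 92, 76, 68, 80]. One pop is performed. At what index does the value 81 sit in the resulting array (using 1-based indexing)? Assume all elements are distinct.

8

remove root 11; move last element 80 to root → [80, 22, 20, 48, 43, 54, 29, 81, 64, 96, 92, 76, 68]
80 vs smaller child 20 at index 3, swap → [20, 22, 80, 48, 43, 54, 29, 81, 64, 96, 92, 76, 68]
80 vs smaller child 29 at index 7, swap → [20, 22, 29, 48, 43, 54, 80, 81, 64, 96, 92, 76, 68]
resulting array: [20, 22, 29, 48, 43, 54, 80, 81, 64, 96, 92, 76, 68]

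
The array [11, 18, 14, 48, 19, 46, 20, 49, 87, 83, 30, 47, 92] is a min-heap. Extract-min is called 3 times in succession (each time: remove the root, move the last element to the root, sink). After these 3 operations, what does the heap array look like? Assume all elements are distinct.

[19, 30, 20, 48, 47, 46, 92, 49, 87, 83]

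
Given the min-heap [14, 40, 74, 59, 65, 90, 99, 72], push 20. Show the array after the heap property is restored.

append 20 at index 8 → [14, 40, 74, 59, 65, 90, 99, 72, 20]
20 < parent 59 at index 3, swap → [14, 40, 74, 20, 65, 90, 99, 72, 59]
20 < parent 40 at index 1, swap → [14, 20, 74, 40, 65, 90, 99, 72, 59]

[14, 20, 74, 40, 65, 90, 99, 72, 59]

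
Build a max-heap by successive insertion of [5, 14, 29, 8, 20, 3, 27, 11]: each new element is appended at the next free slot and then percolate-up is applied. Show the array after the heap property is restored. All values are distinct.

[29, 20, 27, 11, 8, 3, 14, 5]

Insert 5:
  append 5 at index 0 → [5] (no swap needed)
Insert 14:
  append 14 at index 1 → [5, 14]
  14 > parent 5 at index 0, swap → [14, 5]
Insert 29:
  append 29 at index 2 → [14, 5, 29]
  29 > parent 14 at index 0, swap → [29, 5, 14]
Insert 8:
  append 8 at index 3 → [29, 5, 14, 8]
  8 > parent 5 at index 1, swap → [29, 8, 14, 5]
Insert 20:
  append 20 at index 4 → [29, 8, 14, 5, 20]
  20 > parent 8 at index 1, swap → [29, 20, 14, 5, 8]
Insert 3:
  append 3 at index 5 → [29, 20, 14, 5, 8, 3] (no swap needed)
Insert 27:
  append 27 at index 6 → [29, 20, 14, 5, 8, 3, 27]
  27 > parent 14 at index 2, swap → [29, 20, 27, 5, 8, 3, 14]
Insert 11:
  append 11 at index 7 → [29, 20, 27, 5, 8, 3, 14, 11]
  11 > parent 5 at index 3, swap → [29, 20, 27, 11, 8, 3, 14, 5]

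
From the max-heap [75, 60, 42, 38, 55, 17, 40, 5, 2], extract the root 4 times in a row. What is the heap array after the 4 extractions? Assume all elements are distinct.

extract-max #1 returns 75:
  remove root 75; move last element 2 to root → [2, 60, 42, 38, 55, 17, 40, 5]
  2 vs larger child 60 at index 1, swap → [60, 2, 42, 38, 55, 17, 40, 5]
  2 vs larger child 55 at index 4, swap → [60, 55, 42, 38, 2, 17, 40, 5]
extract-max #2 returns 60:
  remove root 60; move last element 5 to root → [5, 55, 42, 38, 2, 17, 40]
  5 vs larger child 55 at index 1, swap → [55, 5, 42, 38, 2, 17, 40]
  5 vs larger child 38 at index 3, swap → [55, 38, 42, 5, 2, 17, 40]
extract-max #3 returns 55:
  remove root 55; move last element 40 to root → [40, 38, 42, 5, 2, 17]
  40 vs larger child 42 at index 2, swap → [42, 38, 40, 5, 2, 17]
extract-max #4 returns 42:
  remove root 42; move last element 17 to root → [17, 38, 40, 5, 2]
  17 vs larger child 40 at index 2, swap → [40, 38, 17, 5, 2]

[40, 38, 17, 5, 2]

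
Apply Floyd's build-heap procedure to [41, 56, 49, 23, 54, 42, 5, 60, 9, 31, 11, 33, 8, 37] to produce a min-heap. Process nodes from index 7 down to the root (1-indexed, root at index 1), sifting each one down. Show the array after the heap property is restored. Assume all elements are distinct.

sift down from index 7: already satisfies heap property
sift down from index 6:
  42 vs smaller child 8 at index 13, swap → [41, 56, 49, 23, 54, 8, 5, 60, 9, 31, 11, 33, 42, 37]
sift down from index 5:
  54 vs smaller child 11 at index 11, swap → [41, 56, 49, 23, 11, 8, 5, 60, 9, 31, 54, 33, 42, 37]
sift down from index 4:
  23 vs smaller child 9 at index 9, swap → [41, 56, 49, 9, 11, 8, 5, 60, 23, 31, 54, 33, 42, 37]
sift down from index 3:
  49 vs smaller child 5 at index 7, swap → [41, 56, 5, 9, 11, 8, 49, 60, 23, 31, 54, 33, 42, 37]
  49 vs only child 37 at index 14, swap → [41, 56, 5, 9, 11, 8, 37, 60, 23, 31, 54, 33, 42, 49]
sift down from index 2:
  56 vs smaller child 9 at index 4, swap → [41, 9, 5, 56, 11, 8, 37, 60, 23, 31, 54, 33, 42, 49]
  56 vs smaller child 23 at index 9, swap → [41, 9, 5, 23, 11, 8, 37, 60, 56, 31, 54, 33, 42, 49]
sift down from index 1:
  41 vs smaller child 5 at index 3, swap → [5, 9, 41, 23, 11, 8, 37, 60, 56, 31, 54, 33, 42, 49]
  41 vs smaller child 8 at index 6, swap → [5, 9, 8, 23, 11, 41, 37, 60, 56, 31, 54, 33, 42, 49]
  41 vs smaller child 33 at index 12, swap → [5, 9, 8, 23, 11, 33, 37, 60, 56, 31, 54, 41, 42, 49]

[5, 9, 8, 23, 11, 33, 37, 60, 56, 31, 54, 41, 42, 49]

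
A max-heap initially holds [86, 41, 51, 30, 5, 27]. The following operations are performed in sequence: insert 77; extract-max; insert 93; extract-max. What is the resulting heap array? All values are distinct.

[77, 41, 51, 30, 5, 27]

insert 77:
  append 77 at index 6 → [86, 41, 51, 30, 5, 27, 77]
  77 > parent 51 at index 2, swap → [86, 41, 77, 30, 5, 27, 51]
extract-max → returns 86:
  remove root 86; move last element 51 to root → [51, 41, 77, 30, 5, 27]
  51 vs larger child 77 at index 2, swap → [77, 41, 51, 30, 5, 27]
insert 93:
  append 93 at index 6 → [77, 41, 51, 30, 5, 27, 93]
  93 > parent 51 at index 2, swap → [77, 41, 93, 30, 5, 27, 51]
  93 > parent 77 at index 0, swap → [93, 41, 77, 30, 5, 27, 51]
extract-max → returns 93:
  remove root 93; move last element 51 to root → [51, 41, 77, 30, 5, 27]
  51 vs larger child 77 at index 2, swap → [77, 41, 51, 30, 5, 27]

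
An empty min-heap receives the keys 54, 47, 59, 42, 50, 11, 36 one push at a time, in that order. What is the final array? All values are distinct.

Insert 54:
  append 54 at index 0 → [54] (no swap needed)
Insert 47:
  append 47 at index 1 → [54, 47]
  47 < parent 54 at index 0, swap → [47, 54]
Insert 59:
  append 59 at index 2 → [47, 54, 59] (no swap needed)
Insert 42:
  append 42 at index 3 → [47, 54, 59, 42]
  42 < parent 54 at index 1, swap → [47, 42, 59, 54]
  42 < parent 47 at index 0, swap → [42, 47, 59, 54]
Insert 50:
  append 50 at index 4 → [42, 47, 59, 54, 50] (no swap needed)
Insert 11:
  append 11 at index 5 → [42, 47, 59, 54, 50, 11]
  11 < parent 59 at index 2, swap → [42, 47, 11, 54, 50, 59]
  11 < parent 42 at index 0, swap → [11, 47, 42, 54, 50, 59]
Insert 36:
  append 36 at index 6 → [11, 47, 42, 54, 50, 59, 36]
  36 < parent 42 at index 2, swap → [11, 47, 36, 54, 50, 59, 42]

[11, 47, 36, 54, 50, 59, 42]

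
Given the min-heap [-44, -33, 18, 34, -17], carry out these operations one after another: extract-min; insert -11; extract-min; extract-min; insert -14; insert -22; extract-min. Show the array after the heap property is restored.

[-14, -11, 18, 34]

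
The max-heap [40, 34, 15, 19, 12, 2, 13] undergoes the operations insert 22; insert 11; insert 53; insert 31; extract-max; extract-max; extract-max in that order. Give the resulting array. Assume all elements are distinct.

[31, 22, 15, 19, 12, 2, 13, 11]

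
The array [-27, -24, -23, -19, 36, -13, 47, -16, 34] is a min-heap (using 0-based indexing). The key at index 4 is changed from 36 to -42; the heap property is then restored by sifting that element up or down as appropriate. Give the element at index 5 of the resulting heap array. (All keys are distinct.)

-13

set index 4 from 36 to -42 → [-27, -24, -23, -19, -42, -13, 47, -16, 34]
-42 < parent -24 at index 1, swap → [-27, -42, -23, -19, -24, -13, 47, -16, 34]
-42 < parent -27 at index 0, swap → [-42, -27, -23, -19, -24, -13, 47, -16, 34]
resulting array: [-42, -27, -23, -19, -24, -13, 47, -16, 34]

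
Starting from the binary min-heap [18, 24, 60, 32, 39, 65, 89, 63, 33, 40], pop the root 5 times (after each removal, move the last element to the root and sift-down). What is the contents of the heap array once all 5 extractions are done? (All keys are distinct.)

[40, 63, 60, 89, 65]

extract-min #1 returns 18:
  remove root 18; move last element 40 to root → [40, 24, 60, 32, 39, 65, 89, 63, 33]
  40 vs smaller child 24 at index 1, swap → [24, 40, 60, 32, 39, 65, 89, 63, 33]
  40 vs smaller child 32 at index 3, swap → [24, 32, 60, 40, 39, 65, 89, 63, 33]
  40 vs smaller child 33 at index 8, swap → [24, 32, 60, 33, 39, 65, 89, 63, 40]
extract-min #2 returns 24:
  remove root 24; move last element 40 to root → [40, 32, 60, 33, 39, 65, 89, 63]
  40 vs smaller child 32 at index 1, swap → [32, 40, 60, 33, 39, 65, 89, 63]
  40 vs smaller child 33 at index 3, swap → [32, 33, 60, 40, 39, 65, 89, 63]
extract-min #3 returns 32:
  remove root 32; move last element 63 to root → [63, 33, 60, 40, 39, 65, 89]
  63 vs smaller child 33 at index 1, swap → [33, 63, 60, 40, 39, 65, 89]
  63 vs smaller child 39 at index 4, swap → [33, 39, 60, 40, 63, 65, 89]
extract-min #4 returns 33:
  remove root 33; move last element 89 to root → [89, 39, 60, 40, 63, 65]
  89 vs smaller child 39 at index 1, swap → [39, 89, 60, 40, 63, 65]
  89 vs smaller child 40 at index 3, swap → [39, 40, 60, 89, 63, 65]
extract-min #5 returns 39:
  remove root 39; move last element 65 to root → [65, 40, 60, 89, 63]
  65 vs smaller child 40 at index 1, swap → [40, 65, 60, 89, 63]
  65 vs smaller child 63 at index 4, swap → [40, 63, 60, 89, 65]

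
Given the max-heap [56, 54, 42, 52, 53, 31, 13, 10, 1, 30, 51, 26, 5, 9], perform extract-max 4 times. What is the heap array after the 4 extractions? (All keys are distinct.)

extract-max #1 returns 56:
  remove root 56; move last element 9 to root → [9, 54, 42, 52, 53, 31, 13, 10, 1, 30, 51, 26, 5]
  9 vs larger child 54 at index 1, swap → [54, 9, 42, 52, 53, 31, 13, 10, 1, 30, 51, 26, 5]
  9 vs larger child 53 at index 4, swap → [54, 53, 42, 52, 9, 31, 13, 10, 1, 30, 51, 26, 5]
  9 vs larger child 51 at index 10, swap → [54, 53, 42, 52, 51, 31, 13, 10, 1, 30, 9, 26, 5]
extract-max #2 returns 54:
  remove root 54; move last element 5 to root → [5, 53, 42, 52, 51, 31, 13, 10, 1, 30, 9, 26]
  5 vs larger child 53 at index 1, swap → [53, 5, 42, 52, 51, 31, 13, 10, 1, 30, 9, 26]
  5 vs larger child 52 at index 3, swap → [53, 52, 42, 5, 51, 31, 13, 10, 1, 30, 9, 26]
  5 vs larger child 10 at index 7, swap → [53, 52, 42, 10, 51, 31, 13, 5, 1, 30, 9, 26]
extract-max #3 returns 53:
  remove root 53; move last element 26 to root → [26, 52, 42, 10, 51, 31, 13, 5, 1, 30, 9]
  26 vs larger child 52 at index 1, swap → [52, 26, 42, 10, 51, 31, 13, 5, 1, 30, 9]
  26 vs larger child 51 at index 4, swap → [52, 51, 42, 10, 26, 31, 13, 5, 1, 30, 9]
  26 vs larger child 30 at index 9, swap → [52, 51, 42, 10, 30, 31, 13, 5, 1, 26, 9]
extract-max #4 returns 52:
  remove root 52; move last element 9 to root → [9, 51, 42, 10, 30, 31, 13, 5, 1, 26]
  9 vs larger child 51 at index 1, swap → [51, 9, 42, 10, 30, 31, 13, 5, 1, 26]
  9 vs larger child 30 at index 4, swap → [51, 30, 42, 10, 9, 31, 13, 5, 1, 26]
  9 vs only child 26 at index 9, swap → [51, 30, 42, 10, 26, 31, 13, 5, 1, 9]

[51, 30, 42, 10, 26, 31, 13, 5, 1, 9]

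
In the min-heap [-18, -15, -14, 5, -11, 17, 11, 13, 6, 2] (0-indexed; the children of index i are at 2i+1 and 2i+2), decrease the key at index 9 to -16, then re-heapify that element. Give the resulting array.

[-18, -16, -14, 5, -15, 17, 11, 13, 6, -11]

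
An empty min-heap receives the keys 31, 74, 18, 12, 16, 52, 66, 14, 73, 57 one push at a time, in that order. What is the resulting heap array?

[12, 14, 31, 16, 18, 52, 66, 74, 73, 57]

Insert 31:
  append 31 at index 0 → [31] (no swap needed)
Insert 74:
  append 74 at index 1 → [31, 74] (no swap needed)
Insert 18:
  append 18 at index 2 → [31, 74, 18]
  18 < parent 31 at index 0, swap → [18, 74, 31]
Insert 12:
  append 12 at index 3 → [18, 74, 31, 12]
  12 < parent 74 at index 1, swap → [18, 12, 31, 74]
  12 < parent 18 at index 0, swap → [12, 18, 31, 74]
Insert 16:
  append 16 at index 4 → [12, 18, 31, 74, 16]
  16 < parent 18 at index 1, swap → [12, 16, 31, 74, 18]
Insert 52:
  append 52 at index 5 → [12, 16, 31, 74, 18, 52] (no swap needed)
Insert 66:
  append 66 at index 6 → [12, 16, 31, 74, 18, 52, 66] (no swap needed)
Insert 14:
  append 14 at index 7 → [12, 16, 31, 74, 18, 52, 66, 14]
  14 < parent 74 at index 3, swap → [12, 16, 31, 14, 18, 52, 66, 74]
  14 < parent 16 at index 1, swap → [12, 14, 31, 16, 18, 52, 66, 74]
Insert 73:
  append 73 at index 8 → [12, 14, 31, 16, 18, 52, 66, 74, 73] (no swap needed)
Insert 57:
  append 57 at index 9 → [12, 14, 31, 16, 18, 52, 66, 74, 73, 57] (no swap needed)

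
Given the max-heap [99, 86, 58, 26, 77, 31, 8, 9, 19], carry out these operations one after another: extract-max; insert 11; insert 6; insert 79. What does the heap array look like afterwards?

extract-max → returns 99:
  remove root 99; move last element 19 to root → [19, 86, 58, 26, 77, 31, 8, 9]
  19 vs larger child 86 at index 1, swap → [86, 19, 58, 26, 77, 31, 8, 9]
  19 vs larger child 77 at index 4, swap → [86, 77, 58, 26, 19, 31, 8, 9]
insert 11:
  append 11 at index 8 → [86, 77, 58, 26, 19, 31, 8, 9, 11] (no swap needed)
insert 6:
  append 6 at index 9 → [86, 77, 58, 26, 19, 31, 8, 9, 11, 6] (no swap needed)
insert 79:
  append 79 at index 10 → [86, 77, 58, 26, 19, 31, 8, 9, 11, 6, 79]
  79 > parent 19 at index 4, swap → [86, 77, 58, 26, 79, 31, 8, 9, 11, 6, 19]
  79 > parent 77 at index 1, swap → [86, 79, 58, 26, 77, 31, 8, 9, 11, 6, 19]

[86, 79, 58, 26, 77, 31, 8, 9, 11, 6, 19]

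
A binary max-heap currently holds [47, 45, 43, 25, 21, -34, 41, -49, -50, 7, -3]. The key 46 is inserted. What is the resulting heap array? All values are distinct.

[47, 45, 46, 25, 21, 43, 41, -49, -50, 7, -3, -34]

append 46 at index 11 → [47, 45, 43, 25, 21, -34, 41, -49, -50, 7, -3, 46]
46 > parent -34 at index 5, swap → [47, 45, 43, 25, 21, 46, 41, -49, -50, 7, -3, -34]
46 > parent 43 at index 2, swap → [47, 45, 46, 25, 21, 43, 41, -49, -50, 7, -3, -34]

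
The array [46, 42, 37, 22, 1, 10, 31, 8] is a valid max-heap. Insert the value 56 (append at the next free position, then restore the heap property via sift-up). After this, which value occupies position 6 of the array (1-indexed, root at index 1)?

10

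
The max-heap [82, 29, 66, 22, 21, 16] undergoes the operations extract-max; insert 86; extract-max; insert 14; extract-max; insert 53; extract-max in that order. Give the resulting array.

[29, 22, 16, 14, 21]

extract-max → returns 82:
  remove root 82; move last element 16 to root → [16, 29, 66, 22, 21]
  16 vs larger child 66 at index 2, swap → [66, 29, 16, 22, 21]
insert 86:
  append 86 at index 5 → [66, 29, 16, 22, 21, 86]
  86 > parent 16 at index 2, swap → [66, 29, 86, 22, 21, 16]
  86 > parent 66 at index 0, swap → [86, 29, 66, 22, 21, 16]
extract-max → returns 86:
  remove root 86; move last element 16 to root → [16, 29, 66, 22, 21]
  16 vs larger child 66 at index 2, swap → [66, 29, 16, 22, 21]
insert 14:
  append 14 at index 5 → [66, 29, 16, 22, 21, 14] (no swap needed)
extract-max → returns 66:
  remove root 66; move last element 14 to root → [14, 29, 16, 22, 21]
  14 vs larger child 29 at index 1, swap → [29, 14, 16, 22, 21]
  14 vs larger child 22 at index 3, swap → [29, 22, 16, 14, 21]
insert 53:
  append 53 at index 5 → [29, 22, 16, 14, 21, 53]
  53 > parent 16 at index 2, swap → [29, 22, 53, 14, 21, 16]
  53 > parent 29 at index 0, swap → [53, 22, 29, 14, 21, 16]
extract-max → returns 53:
  remove root 53; move last element 16 to root → [16, 22, 29, 14, 21]
  16 vs larger child 29 at index 2, swap → [29, 22, 16, 14, 21]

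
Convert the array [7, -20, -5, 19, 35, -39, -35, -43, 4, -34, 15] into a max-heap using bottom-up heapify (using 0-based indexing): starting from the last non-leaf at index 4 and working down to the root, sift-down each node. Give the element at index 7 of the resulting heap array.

sift down from index 4: already satisfies heap property
sift down from index 3: already satisfies heap property
sift down from index 2: already satisfies heap property
sift down from index 1:
  -20 vs larger child 35 at index 4, swap → [7, 35, -5, 19, -20, -39, -35, -43, 4, -34, 15]
  -20 vs larger child 15 at index 10, swap → [7, 35, -5, 19, 15, -39, -35, -43, 4, -34, -20]
sift down from index 0:
  7 vs larger child 35 at index 1, swap → [35, 7, -5, 19, 15, -39, -35, -43, 4, -34, -20]
  7 vs larger child 19 at index 3, swap → [35, 19, -5, 7, 15, -39, -35, -43, 4, -34, -20]
resulting array: [35, 19, -5, 7, 15, -39, -35, -43, 4, -34, -20]

-43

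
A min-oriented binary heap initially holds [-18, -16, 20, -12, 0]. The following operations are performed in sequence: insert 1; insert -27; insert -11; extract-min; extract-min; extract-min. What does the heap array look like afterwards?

insert 1:
  append 1 at index 5 → [-18, -16, 20, -12, 0, 1]
  1 < parent 20 at index 2, swap → [-18, -16, 1, -12, 0, 20]
insert -27:
  append -27 at index 6 → [-18, -16, 1, -12, 0, 20, -27]
  -27 < parent 1 at index 2, swap → [-18, -16, -27, -12, 0, 20, 1]
  -27 < parent -18 at index 0, swap → [-27, -16, -18, -12, 0, 20, 1]
insert -11:
  append -11 at index 7 → [-27, -16, -18, -12, 0, 20, 1, -11] (no swap needed)
extract-min → returns -27:
  remove root -27; move last element -11 to root → [-11, -16, -18, -12, 0, 20, 1]
  -11 vs smaller child -18 at index 2, swap → [-18, -16, -11, -12, 0, 20, 1]
extract-min → returns -18:
  remove root -18; move last element 1 to root → [1, -16, -11, -12, 0, 20]
  1 vs smaller child -16 at index 1, swap → [-16, 1, -11, -12, 0, 20]
  1 vs smaller child -12 at index 3, swap → [-16, -12, -11, 1, 0, 20]
extract-min → returns -16:
  remove root -16; move last element 20 to root → [20, -12, -11, 1, 0]
  20 vs smaller child -12 at index 1, swap → [-12, 20, -11, 1, 0]
  20 vs smaller child 0 at index 4, swap → [-12, 0, -11, 1, 20]

[-12, 0, -11, 1, 20]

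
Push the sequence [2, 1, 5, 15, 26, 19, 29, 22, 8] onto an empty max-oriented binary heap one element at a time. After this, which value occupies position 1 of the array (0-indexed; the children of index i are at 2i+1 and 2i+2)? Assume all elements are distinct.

22

Insert 2:
  append 2 at index 0 → [2] (no swap needed)
Insert 1:
  append 1 at index 1 → [2, 1] (no swap needed)
Insert 5:
  append 5 at index 2 → [2, 1, 5]
  5 > parent 2 at index 0, swap → [5, 1, 2]
Insert 15:
  append 15 at index 3 → [5, 1, 2, 15]
  15 > parent 1 at index 1, swap → [5, 15, 2, 1]
  15 > parent 5 at index 0, swap → [15, 5, 2, 1]
Insert 26:
  append 26 at index 4 → [15, 5, 2, 1, 26]
  26 > parent 5 at index 1, swap → [15, 26, 2, 1, 5]
  26 > parent 15 at index 0, swap → [26, 15, 2, 1, 5]
Insert 19:
  append 19 at index 5 → [26, 15, 2, 1, 5, 19]
  19 > parent 2 at index 2, swap → [26, 15, 19, 1, 5, 2]
Insert 29:
  append 29 at index 6 → [26, 15, 19, 1, 5, 2, 29]
  29 > parent 19 at index 2, swap → [26, 15, 29, 1, 5, 2, 19]
  29 > parent 26 at index 0, swap → [29, 15, 26, 1, 5, 2, 19]
Insert 22:
  append 22 at index 7 → [29, 15, 26, 1, 5, 2, 19, 22]
  22 > parent 1 at index 3, swap → [29, 15, 26, 22, 5, 2, 19, 1]
  22 > parent 15 at index 1, swap → [29, 22, 26, 15, 5, 2, 19, 1]
Insert 8:
  append 8 at index 8 → [29, 22, 26, 15, 5, 2, 19, 1, 8] (no swap needed)
resulting array: [29, 22, 26, 15, 5, 2, 19, 1, 8]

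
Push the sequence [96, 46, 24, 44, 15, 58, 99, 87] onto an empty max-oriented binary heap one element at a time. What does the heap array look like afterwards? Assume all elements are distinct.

[99, 87, 96, 46, 15, 24, 58, 44]

Insert 96:
  append 96 at index 0 → [96] (no swap needed)
Insert 46:
  append 46 at index 1 → [96, 46] (no swap needed)
Insert 24:
  append 24 at index 2 → [96, 46, 24] (no swap needed)
Insert 44:
  append 44 at index 3 → [96, 46, 24, 44] (no swap needed)
Insert 15:
  append 15 at index 4 → [96, 46, 24, 44, 15] (no swap needed)
Insert 58:
  append 58 at index 5 → [96, 46, 24, 44, 15, 58]
  58 > parent 24 at index 2, swap → [96, 46, 58, 44, 15, 24]
Insert 99:
  append 99 at index 6 → [96, 46, 58, 44, 15, 24, 99]
  99 > parent 58 at index 2, swap → [96, 46, 99, 44, 15, 24, 58]
  99 > parent 96 at index 0, swap → [99, 46, 96, 44, 15, 24, 58]
Insert 87:
  append 87 at index 7 → [99, 46, 96, 44, 15, 24, 58, 87]
  87 > parent 44 at index 3, swap → [99, 46, 96, 87, 15, 24, 58, 44]
  87 > parent 46 at index 1, swap → [99, 87, 96, 46, 15, 24, 58, 44]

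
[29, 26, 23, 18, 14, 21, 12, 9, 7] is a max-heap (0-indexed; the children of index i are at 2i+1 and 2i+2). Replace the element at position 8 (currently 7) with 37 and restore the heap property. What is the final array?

set index 8 from 7 to 37 → [29, 26, 23, 18, 14, 21, 12, 9, 37]
37 > parent 18 at index 3, swap → [29, 26, 23, 37, 14, 21, 12, 9, 18]
37 > parent 26 at index 1, swap → [29, 37, 23, 26, 14, 21, 12, 9, 18]
37 > parent 29 at index 0, swap → [37, 29, 23, 26, 14, 21, 12, 9, 18]

[37, 29, 23, 26, 14, 21, 12, 9, 18]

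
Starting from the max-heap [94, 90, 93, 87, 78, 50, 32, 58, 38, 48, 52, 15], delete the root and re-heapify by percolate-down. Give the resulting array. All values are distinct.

[93, 90, 50, 87, 78, 15, 32, 58, 38, 48, 52]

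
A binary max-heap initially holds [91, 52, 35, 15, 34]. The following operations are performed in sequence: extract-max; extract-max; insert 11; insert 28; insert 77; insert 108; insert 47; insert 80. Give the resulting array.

extract-max → returns 91:
  remove root 91; move last element 34 to root → [34, 52, 35, 15]
  34 vs larger child 52 at index 1, swap → [52, 34, 35, 15]
extract-max → returns 52:
  remove root 52; move last element 15 to root → [15, 34, 35]
  15 vs larger child 35 at index 2, swap → [35, 34, 15]
insert 11:
  append 11 at index 3 → [35, 34, 15, 11] (no swap needed)
insert 28:
  append 28 at index 4 → [35, 34, 15, 11, 28] (no swap needed)
insert 77:
  append 77 at index 5 → [35, 34, 15, 11, 28, 77]
  77 > parent 15 at index 2, swap → [35, 34, 77, 11, 28, 15]
  77 > parent 35 at index 0, swap → [77, 34, 35, 11, 28, 15]
insert 108:
  append 108 at index 6 → [77, 34, 35, 11, 28, 15, 108]
  108 > parent 35 at index 2, swap → [77, 34, 108, 11, 28, 15, 35]
  108 > parent 77 at index 0, swap → [108, 34, 77, 11, 28, 15, 35]
insert 47:
  append 47 at index 7 → [108, 34, 77, 11, 28, 15, 35, 47]
  47 > parent 11 at index 3, swap → [108, 34, 77, 47, 28, 15, 35, 11]
  47 > parent 34 at index 1, swap → [108, 47, 77, 34, 28, 15, 35, 11]
insert 80:
  append 80 at index 8 → [108, 47, 77, 34, 28, 15, 35, 11, 80]
  80 > parent 34 at index 3, swap → [108, 47, 77, 80, 28, 15, 35, 11, 34]
  80 > parent 47 at index 1, swap → [108, 80, 77, 47, 28, 15, 35, 11, 34]

[108, 80, 77, 47, 28, 15, 35, 11, 34]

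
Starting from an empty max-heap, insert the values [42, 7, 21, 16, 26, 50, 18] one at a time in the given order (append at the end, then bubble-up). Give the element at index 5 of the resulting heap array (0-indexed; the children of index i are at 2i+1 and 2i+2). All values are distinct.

21

Insert 42:
  append 42 at index 0 → [42] (no swap needed)
Insert 7:
  append 7 at index 1 → [42, 7] (no swap needed)
Insert 21:
  append 21 at index 2 → [42, 7, 21] (no swap needed)
Insert 16:
  append 16 at index 3 → [42, 7, 21, 16]
  16 > parent 7 at index 1, swap → [42, 16, 21, 7]
Insert 26:
  append 26 at index 4 → [42, 16, 21, 7, 26]
  26 > parent 16 at index 1, swap → [42, 26, 21, 7, 16]
Insert 50:
  append 50 at index 5 → [42, 26, 21, 7, 16, 50]
  50 > parent 21 at index 2, swap → [42, 26, 50, 7, 16, 21]
  50 > parent 42 at index 0, swap → [50, 26, 42, 7, 16, 21]
Insert 18:
  append 18 at index 6 → [50, 26, 42, 7, 16, 21, 18] (no swap needed)
resulting array: [50, 26, 42, 7, 16, 21, 18]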